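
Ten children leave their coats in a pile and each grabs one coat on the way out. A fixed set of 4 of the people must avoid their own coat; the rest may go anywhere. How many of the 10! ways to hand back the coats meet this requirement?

2399760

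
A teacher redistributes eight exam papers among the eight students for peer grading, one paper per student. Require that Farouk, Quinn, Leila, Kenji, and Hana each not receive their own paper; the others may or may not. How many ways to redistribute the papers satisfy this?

Inclusion-exclusion on the 5 forbidden self-matches:
Σ_{j=0}^{5} (-1)^j C(5,j)(8-j)!
= C(5,0)·8! - C(5,1)·7! + C(5,2)·6! - C(5,3)·5! + C(5,4)·4! - C(5,5)·3!
= 40320 - 25200 + 7200 - 1200 + 120 - 6
= 21234

21234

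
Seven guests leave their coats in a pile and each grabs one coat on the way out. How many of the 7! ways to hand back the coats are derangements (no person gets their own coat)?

1854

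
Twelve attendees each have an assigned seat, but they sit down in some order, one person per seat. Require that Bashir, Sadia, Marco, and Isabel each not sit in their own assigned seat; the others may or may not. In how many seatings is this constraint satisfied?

Let A_j be the event that the j-th constrained one is fixed. By inclusion-exclusion over the 4 events:
Σ_{j=0}^{4} (-1)^j C(4,j)(12-j)!
= C(4,0)·12! - C(4,1)·11! + C(4,2)·10! - C(4,3)·9! + C(4,4)·8!
= 479001600 - 159667200 + 21772800 - 1451520 + 40320
= 339696000

339696000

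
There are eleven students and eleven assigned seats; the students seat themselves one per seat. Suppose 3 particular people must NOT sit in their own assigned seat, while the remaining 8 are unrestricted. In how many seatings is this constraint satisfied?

30078720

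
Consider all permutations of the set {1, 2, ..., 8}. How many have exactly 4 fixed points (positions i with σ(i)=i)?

Pick the 4 fixed positions: C(8,4) = 70 ways.
The other 4 form a derangement: !4 = 9.
Total: 70 × 9 = 630.

630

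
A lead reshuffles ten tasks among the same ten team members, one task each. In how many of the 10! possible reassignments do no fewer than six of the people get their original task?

# with exactly i fixed is C(10,i)·!(10-i); sum over i=6..10:
  i=6: C(10,6)·!4 = 210·9 = 1890
  i=7: C(10,7)·!3 = 120·2 = 240
  i=8: C(10,8)·!2 = 45·1 = 45
  i=9: C(10,9)·!1 = 10·0 = 0
  i=10: C(10,10)·!0 = 1·1 = 1
Total = 2176.

2176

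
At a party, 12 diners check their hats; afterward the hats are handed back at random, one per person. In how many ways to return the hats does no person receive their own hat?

176214841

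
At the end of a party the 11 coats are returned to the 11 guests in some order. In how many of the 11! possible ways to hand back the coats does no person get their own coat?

14684570

!11 is the nearest integer to 11!/e.
11! = 39916800, and 39916800/e ≈ 14684570.08, so !11 = 14684570.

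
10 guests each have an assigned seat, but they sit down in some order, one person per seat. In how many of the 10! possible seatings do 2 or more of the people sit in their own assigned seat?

958879

# with exactly i fixed is C(10,i)·!(10-i); sum over i=2..10:
  i=2: C(10,2)·!8 = 45·14833 = 667485
  i=3: C(10,3)·!7 = 120·1854 = 222480
  i=4: C(10,4)·!6 = 210·265 = 55650
  i=5: C(10,5)·!5 = 252·44 = 11088
  i=6: C(10,6)·!4 = 210·9 = 1890
  i=7: C(10,7)·!3 = 120·2 = 240
  i=8: C(10,8)·!2 = 45·1 = 45
  i=9: C(10,9)·!1 = 10·0 = 0
  i=10: C(10,10)·!0 = 1·1 = 1
Total = 958879.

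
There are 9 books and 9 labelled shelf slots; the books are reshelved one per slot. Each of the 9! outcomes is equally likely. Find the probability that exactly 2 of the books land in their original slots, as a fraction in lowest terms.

Favorable outcomes: C(9,2)·!7 = 36·1854 = 66744.
Total outcomes: 9! = 362880.
Probability = 66744/362880 = 103/560.

103/560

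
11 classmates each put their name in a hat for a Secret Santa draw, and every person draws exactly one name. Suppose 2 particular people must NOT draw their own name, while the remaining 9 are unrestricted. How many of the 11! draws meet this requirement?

33022080

Let A_j be the event that the j-th constrained one is fixed. By inclusion-exclusion over the 2 events:
Σ_{j=0}^{2} (-1)^j C(2,j)(11-j)!
= C(2,0)·11! - C(2,1)·10! + C(2,2)·9!
= 39916800 - 7257600 + 362880
= 33022080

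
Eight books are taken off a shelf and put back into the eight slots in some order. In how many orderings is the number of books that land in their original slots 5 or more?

141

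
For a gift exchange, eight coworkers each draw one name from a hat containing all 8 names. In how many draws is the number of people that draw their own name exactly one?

14832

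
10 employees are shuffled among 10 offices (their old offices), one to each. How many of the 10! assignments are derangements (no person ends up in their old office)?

1334961

!10 is the nearest integer to 10!/e.
10! = 3628800, and 3628800/e ≈ 1334960.92, so !10 = 1334961.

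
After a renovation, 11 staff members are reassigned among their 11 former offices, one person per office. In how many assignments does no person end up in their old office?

!11 = 11! · Σ_{k=0}^{11} (-1)^k/k!
= 11! - 11!/1! + 11!/2! - 11!/3! + 11!/4! - 11!/5! + 11!/6! - 11!/7! + 11!/8! - 11!/9! + 11!/10! - 11!/11!
= 39916800 - 39916800 + 19958400 - 6652800 + 1663200 - 332640 + 55440 - 7920 + 990 - 110 + 11 - 1
= 14684570

14684570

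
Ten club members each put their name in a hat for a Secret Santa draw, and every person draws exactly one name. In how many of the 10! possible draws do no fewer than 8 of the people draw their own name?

46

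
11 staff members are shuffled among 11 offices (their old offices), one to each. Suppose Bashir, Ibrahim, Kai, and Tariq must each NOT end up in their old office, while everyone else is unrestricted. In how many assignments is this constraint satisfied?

Let A_j be the event that the j-th constrained one is fixed. By inclusion-exclusion over the 4 events:
Σ_{j=0}^{4} (-1)^j C(4,j)(11-j)!
= C(4,0)·11! - C(4,1)·10! + C(4,2)·9! - C(4,3)·8! + C(4,4)·7!
= 39916800 - 14515200 + 2177280 - 161280 + 5040
= 27422640

27422640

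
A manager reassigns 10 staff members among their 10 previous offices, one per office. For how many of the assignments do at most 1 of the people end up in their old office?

2669921

# with exactly i fixed is C(10,i)·!(10-i); sum over i=0..1:
  i=0: C(10,0)·!10 = 1·1334961 = 1334961
  i=1: C(10,1)·!9 = 10·133496 = 1334960
Total = 2669921.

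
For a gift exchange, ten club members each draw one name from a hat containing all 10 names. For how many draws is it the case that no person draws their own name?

1334961

!10 is the nearest integer to 10!/e.
10! = 3628800, and 3628800/e ≈ 1334960.92, so !10 = 1334961.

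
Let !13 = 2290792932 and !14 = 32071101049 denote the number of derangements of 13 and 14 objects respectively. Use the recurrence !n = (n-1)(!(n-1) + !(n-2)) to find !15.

!15 = (15-1)·(!14 + !13) = 14·(32071101049 + 2290792932) = 14·34361893981 = 481066515734.

481066515734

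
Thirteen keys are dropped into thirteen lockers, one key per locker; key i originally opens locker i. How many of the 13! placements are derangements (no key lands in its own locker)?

2290792932

Recurrence: !13 = 13·!12 + (-1)^13.
!13 = 13·176214841 - 1 = 2290792932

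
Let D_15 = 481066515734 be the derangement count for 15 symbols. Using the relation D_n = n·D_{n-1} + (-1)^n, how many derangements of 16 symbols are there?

D_16 = 16·481066515734 + 1 = 7697064251745.

7697064251745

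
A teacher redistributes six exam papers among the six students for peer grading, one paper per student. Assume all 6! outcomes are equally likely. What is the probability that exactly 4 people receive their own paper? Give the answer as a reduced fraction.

Favorable outcomes: C(6,4)·!2 = 15·1 = 15.
Total outcomes: 6! = 720.
Probability = 15/720 = 1/48.

1/48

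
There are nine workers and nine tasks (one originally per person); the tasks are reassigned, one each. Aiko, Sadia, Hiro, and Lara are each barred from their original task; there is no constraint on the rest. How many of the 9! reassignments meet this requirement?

229080

Inclusion-exclusion on the 4 forbidden self-matches:
Σ_{j=0}^{4} (-1)^j C(4,j)(9-j)!
= C(4,0)·9! - C(4,1)·8! + C(4,2)·7! - C(4,3)·6! + C(4,4)·5!
= 362880 - 161280 + 30240 - 2880 + 120
= 229080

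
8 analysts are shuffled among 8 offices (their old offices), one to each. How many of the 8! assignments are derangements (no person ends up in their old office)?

Recurrence: !8 = 8·!7 + (-1)^8.
!8 = 8·1854 + 1 = 14833

14833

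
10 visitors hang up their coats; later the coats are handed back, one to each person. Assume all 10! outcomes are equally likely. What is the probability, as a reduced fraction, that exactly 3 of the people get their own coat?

Favorable outcomes: C(10,3)·!7 = 120·1854 = 222480.
Total outcomes: 10! = 3628800.
Probability = 222480/3628800 = 103/1680.

103/1680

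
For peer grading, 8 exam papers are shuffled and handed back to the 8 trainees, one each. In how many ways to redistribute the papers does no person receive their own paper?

Use !n = (n-1)(!(n-1) + !(n-2)).
!8 = 7·(1854 + 265) = 7·2119 = 14833

14833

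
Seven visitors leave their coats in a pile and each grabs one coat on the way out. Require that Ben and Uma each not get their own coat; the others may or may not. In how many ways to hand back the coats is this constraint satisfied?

3720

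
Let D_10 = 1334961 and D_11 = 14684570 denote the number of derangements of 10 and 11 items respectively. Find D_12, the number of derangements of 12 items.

D_12 = (12-1)·(D_11 + D_10) = 11·(14684570 + 1334961) = 11·16019531 = 176214841.

176214841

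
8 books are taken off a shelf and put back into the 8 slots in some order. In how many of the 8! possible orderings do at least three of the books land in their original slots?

Sum C(8,i)·!(8-i) for i = 3..8:
  i=3: C(8,3)·!5 = 56·44 = 2464
  i=4: C(8,4)·!4 = 70·9 = 630
  i=5: C(8,5)·!3 = 56·2 = 112
  i=6: C(8,6)·!2 = 28·1 = 28
  i=7: C(8,7)·!1 = 8·0 = 0
  i=8: C(8,8)·!0 = 1·1 = 1
Total = 3235.

3235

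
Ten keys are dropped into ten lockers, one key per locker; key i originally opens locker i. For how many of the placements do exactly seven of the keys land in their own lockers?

240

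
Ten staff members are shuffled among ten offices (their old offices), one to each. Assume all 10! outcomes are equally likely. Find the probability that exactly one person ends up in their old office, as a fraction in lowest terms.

Favorable outcomes: C(10,1)·!9 = 10·133496 = 1334960.
Total outcomes: 10! = 3628800.
Probability = 1334960/3628800 = 16687/45360.

16687/45360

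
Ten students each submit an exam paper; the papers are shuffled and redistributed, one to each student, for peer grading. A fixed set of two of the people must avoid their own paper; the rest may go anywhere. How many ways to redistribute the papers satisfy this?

Inclusion-exclusion on the 2 forbidden self-matches:
Σ_{j=0}^{2} (-1)^j C(2,j)(10-j)!
= C(2,0)·10! - C(2,1)·9! + C(2,2)·8!
= 3628800 - 725760 + 40320
= 2943360

2943360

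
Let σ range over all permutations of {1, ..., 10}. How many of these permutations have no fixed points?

1334961

Recurrence: !10 = 10·!9 + (-1)^10.
!10 = 10·133496 + 1 = 1334961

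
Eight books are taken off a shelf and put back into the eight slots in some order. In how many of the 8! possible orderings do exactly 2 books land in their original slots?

7420

Choose which 2 of the 8 are fixed: C(8,2) = 28.
The remaining 6 must be deranged: !6 = 265.
Total: 28 × 265 = 7420.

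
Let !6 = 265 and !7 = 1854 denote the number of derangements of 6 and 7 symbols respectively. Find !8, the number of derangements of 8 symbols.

14833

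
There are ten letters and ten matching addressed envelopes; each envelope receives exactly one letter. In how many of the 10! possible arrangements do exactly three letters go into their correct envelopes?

Choose which 3 of the 10 are fixed: C(10,3) = 120.
The other 7 form a derangement: !7 = 1854.
Total: 120 × 1854 = 222480.

222480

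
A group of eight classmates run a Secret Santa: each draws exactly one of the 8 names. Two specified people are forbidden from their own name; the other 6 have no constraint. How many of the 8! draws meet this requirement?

Let A_j be the event that the j-th constrained one is fixed. By inclusion-exclusion over the 2 events:
Σ_{j=0}^{2} (-1)^j C(2,j)(8-j)!
= C(2,0)·8! - C(2,1)·7! + C(2,2)·6!
= 40320 - 10080 + 720
= 30960

30960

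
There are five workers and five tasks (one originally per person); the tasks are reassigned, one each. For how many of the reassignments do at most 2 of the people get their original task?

109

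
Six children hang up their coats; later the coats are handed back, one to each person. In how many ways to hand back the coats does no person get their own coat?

265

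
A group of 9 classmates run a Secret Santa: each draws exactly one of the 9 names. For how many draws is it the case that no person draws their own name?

133496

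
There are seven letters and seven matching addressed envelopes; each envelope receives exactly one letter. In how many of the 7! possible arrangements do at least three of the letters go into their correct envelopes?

# with exactly i fixed is C(7,i)·!(7-i); sum over i=3..7:
  i=3: C(7,3)·!4 = 35·9 = 315
  i=4: C(7,4)·!3 = 35·2 = 70
  i=5: C(7,5)·!2 = 21·1 = 21
  i=6: C(7,6)·!1 = 7·0 = 0
  i=7: C(7,7)·!0 = 1·1 = 1
Total = 407.

407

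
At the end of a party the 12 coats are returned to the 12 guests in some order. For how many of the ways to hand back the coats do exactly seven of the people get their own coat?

Pick the 7 fixed positions: C(12,7) = 792 ways.
The other 5 form a derangement: !5 = 44.
Total: 792 × 44 = 34848.

34848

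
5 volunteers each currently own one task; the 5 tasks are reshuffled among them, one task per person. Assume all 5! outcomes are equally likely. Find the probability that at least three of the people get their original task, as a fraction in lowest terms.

Favorable outcomes: Σ_{i≥3} C(5,i)·!(5-i) = 10·1 + 5·0 + 1·1 = 11.
Total outcomes: 5! = 120.
Probability = 11/120 = 11/120.

11/120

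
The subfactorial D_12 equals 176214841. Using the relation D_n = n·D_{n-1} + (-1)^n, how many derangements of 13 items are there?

D_13 = 13·176214841 - 1 = 2290792932.

2290792932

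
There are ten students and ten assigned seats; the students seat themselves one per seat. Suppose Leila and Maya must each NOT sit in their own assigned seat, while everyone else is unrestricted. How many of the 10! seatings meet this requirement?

2943360

Inclusion-exclusion on the 2 forbidden self-matches:
Σ_{j=0}^{2} (-1)^j C(2,j)(10-j)!
= C(2,0)·10! - C(2,1)·9! + C(2,2)·8!
= 3628800 - 725760 + 40320
= 2943360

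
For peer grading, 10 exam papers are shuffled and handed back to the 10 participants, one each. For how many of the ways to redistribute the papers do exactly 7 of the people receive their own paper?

Choose which 7 of the 10 are fixed: C(10,7) = 120.
The remaining 3 must be deranged: !3 = 2.
Total: 120 × 2 = 240.

240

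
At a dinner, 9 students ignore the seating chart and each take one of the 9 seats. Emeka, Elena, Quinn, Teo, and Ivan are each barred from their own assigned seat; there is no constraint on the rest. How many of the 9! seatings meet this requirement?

205056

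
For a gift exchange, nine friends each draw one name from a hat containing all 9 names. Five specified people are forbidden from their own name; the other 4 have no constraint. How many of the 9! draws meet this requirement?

205056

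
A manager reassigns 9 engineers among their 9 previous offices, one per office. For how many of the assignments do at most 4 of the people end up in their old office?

Sum C(9,i)·!(9-i) for i = 0..4:
  i=0: C(9,0)·!9 = 1·133496 = 133496
  i=1: C(9,1)·!8 = 9·14833 = 133497
  i=2: C(9,2)·!7 = 36·1854 = 66744
  i=3: C(9,3)·!6 = 84·265 = 22260
  i=4: C(9,4)·!5 = 126·44 = 5544
Total = 361541.

361541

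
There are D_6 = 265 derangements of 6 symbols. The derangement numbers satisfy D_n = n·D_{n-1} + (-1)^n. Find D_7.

1854

D_7 = 7·265 - 1 = 1854.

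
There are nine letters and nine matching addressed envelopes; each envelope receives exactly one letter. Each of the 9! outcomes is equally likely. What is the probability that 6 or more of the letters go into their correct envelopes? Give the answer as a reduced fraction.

Favorable outcomes: Σ_{i≥6} C(9,i)·!(9-i) = 84·2 + 36·1 + 9·0 + 1·1 = 205.
Total outcomes: 9! = 362880.
Probability = 205/362880 = 41/72576.

41/72576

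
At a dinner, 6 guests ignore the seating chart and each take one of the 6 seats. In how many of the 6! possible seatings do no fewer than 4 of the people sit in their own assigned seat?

Sum C(6,i)·!(6-i) for i = 4..6:
  i=4: C(6,4)·!2 = 15·1 = 15
  i=5: C(6,5)·!1 = 6·0 = 0
  i=6: C(6,6)·!0 = 1·1 = 1
Total = 16.

16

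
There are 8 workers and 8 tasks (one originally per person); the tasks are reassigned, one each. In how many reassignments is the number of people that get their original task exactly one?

Choose which one of the 8 is fixed: C(8,1) = 8.
The other 7 form a derangement: !7 = 1854.
Total: 8 × 1854 = 14832.

14832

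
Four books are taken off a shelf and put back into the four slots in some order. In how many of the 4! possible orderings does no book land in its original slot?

9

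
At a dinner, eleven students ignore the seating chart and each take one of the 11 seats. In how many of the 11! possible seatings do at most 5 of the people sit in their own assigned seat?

39893116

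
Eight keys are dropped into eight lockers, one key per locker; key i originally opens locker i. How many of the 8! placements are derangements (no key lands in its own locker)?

14833

Use !n = (n-1)(!(n-1) + !(n-2)).
!8 = 7·(1854 + 265) = 7·2119 = 14833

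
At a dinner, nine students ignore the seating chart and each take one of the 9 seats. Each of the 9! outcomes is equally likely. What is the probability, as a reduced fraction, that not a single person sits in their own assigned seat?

Favorable outcomes: !9 = 133496.
Total outcomes: 9! = 362880.
Probability = 133496/362880 = 16687/45360.

16687/45360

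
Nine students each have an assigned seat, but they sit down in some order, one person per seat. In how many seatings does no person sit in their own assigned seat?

By inclusion-exclusion, !9 = Σ (-1)^k · 9!/k! for k=0..9
= 9! - 9!/1! + 9!/2! - 9!/3! + 9!/4! - 9!/5! + 9!/6! - 9!/7! + 9!/8! - 9!/9!
= 362880 - 362880 + 181440 - 60480 + 15120 - 3024 + 504 - 72 + 9 - 1
= 133496

133496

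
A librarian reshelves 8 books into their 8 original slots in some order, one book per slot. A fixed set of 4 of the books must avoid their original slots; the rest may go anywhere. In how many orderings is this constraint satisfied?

Let A_j be the event that the j-th constrained one is fixed. By inclusion-exclusion over the 4 events:
Σ_{j=0}^{4} (-1)^j C(4,j)(8-j)!
= C(4,0)·8! - C(4,1)·7! + C(4,2)·6! - C(4,3)·5! + C(4,4)·4!
= 40320 - 20160 + 4320 - 480 + 24
= 24024

24024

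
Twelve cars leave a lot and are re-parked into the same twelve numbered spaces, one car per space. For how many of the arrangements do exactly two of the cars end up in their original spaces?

88107426

Pick the 2 fixed positions: C(12,2) = 66 ways.
The remaining 10 must be deranged: !10 = 1334961.
Total: 66 × 1334961 = 88107426.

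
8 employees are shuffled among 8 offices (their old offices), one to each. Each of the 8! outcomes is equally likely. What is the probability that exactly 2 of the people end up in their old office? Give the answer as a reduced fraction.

Favorable outcomes: C(8,2)·!6 = 28·265 = 7420.
Total outcomes: 8! = 40320.
Probability = 7420/40320 = 53/288.

53/288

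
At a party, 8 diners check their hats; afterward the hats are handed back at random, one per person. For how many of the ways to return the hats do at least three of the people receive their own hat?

3235

Sum C(8,i)·!(8-i) for i = 3..8:
  i=3: C(8,3)·!5 = 56·44 = 2464
  i=4: C(8,4)·!4 = 70·9 = 630
  i=5: C(8,5)·!3 = 56·2 = 112
  i=6: C(8,6)·!2 = 28·1 = 28
  i=7: C(8,7)·!1 = 8·0 = 0
  i=8: C(8,8)·!0 = 1·1 = 1
Total = 3235.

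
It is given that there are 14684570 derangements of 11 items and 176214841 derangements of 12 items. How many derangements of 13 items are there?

D_13 = (13-1)·(D_12 + D_11) = 12·(176214841 + 14684570) = 12·190899411 = 2290792932.

2290792932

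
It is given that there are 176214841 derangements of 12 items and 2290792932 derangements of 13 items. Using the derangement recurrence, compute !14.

!14 = (14-1)·(!13 + !12) = 13·(2290792932 + 176214841) = 13·2467007773 = 32071101049.

32071101049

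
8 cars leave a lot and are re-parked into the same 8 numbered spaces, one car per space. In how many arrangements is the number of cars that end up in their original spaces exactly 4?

630

Pick the 4 fixed positions: C(8,4) = 70 ways.
The remaining 4 must be deranged: !4 = 9.
Total: 70 × 9 = 630.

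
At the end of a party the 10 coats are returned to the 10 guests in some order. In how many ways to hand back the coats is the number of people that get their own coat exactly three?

Pick the 3 fixed positions: C(10,3) = 120 ways.
The other 7 form a derangement: !7 = 1854.
Total: 120 × 1854 = 222480.

222480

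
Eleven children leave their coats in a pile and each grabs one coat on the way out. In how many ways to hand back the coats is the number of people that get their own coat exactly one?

14684571

Choose which one of the 11 is fixed: C(11,1) = 11.
The remaining 10 must be deranged: !10 = 1334961.
Total: 11 × 1334961 = 14684571.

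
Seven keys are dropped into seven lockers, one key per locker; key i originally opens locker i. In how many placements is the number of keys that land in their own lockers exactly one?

1855

Pick the single fixed position: C(7,1) = 7 ways.
The remaining 6 must be deranged: !6 = 265.
Total: 7 × 265 = 1855.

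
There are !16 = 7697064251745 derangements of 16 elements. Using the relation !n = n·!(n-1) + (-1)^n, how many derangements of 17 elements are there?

130850092279664

!17 = 17·7697064251745 - 1 = 130850092279664.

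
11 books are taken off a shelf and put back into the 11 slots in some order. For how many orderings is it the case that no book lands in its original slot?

14684570

!11 = 11! · Σ_{k=0}^{11} (-1)^k/k!
= 11! - 11!/1! + 11!/2! - 11!/3! + 11!/4! - 11!/5! + 11!/6! - 11!/7! + 11!/8! - 11!/9! + 11!/10! - 11!/11!
= 39916800 - 39916800 + 19958400 - 6652800 + 1663200 - 332640 + 55440 - 7920 + 990 - 110 + 11 - 1
= 14684570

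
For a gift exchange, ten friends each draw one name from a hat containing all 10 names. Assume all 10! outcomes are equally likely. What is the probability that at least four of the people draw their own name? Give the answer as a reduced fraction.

34457/1814400

Favorable outcomes: Σ_{i≥4} C(10,i)·!(10-i) = 210·265 + 252·44 + 210·9 + 120·2 + 45·1 + 10·0 + 1·1 = 68914.
Total outcomes: 10! = 3628800.
Probability = 68914/3628800 = 34457/1814400.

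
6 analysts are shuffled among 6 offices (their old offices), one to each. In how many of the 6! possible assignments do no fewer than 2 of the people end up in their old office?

191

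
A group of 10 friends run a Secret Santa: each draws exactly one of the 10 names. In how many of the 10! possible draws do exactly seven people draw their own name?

240

Pick the 7 fixed positions: C(10,7) = 120 ways.
The other 3 form a derangement: !3 = 2.
Total: 120 × 2 = 240.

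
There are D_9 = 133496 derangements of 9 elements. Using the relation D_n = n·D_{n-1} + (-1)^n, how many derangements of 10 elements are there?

D_10 = 10·133496 + 1 = 1334961.

1334961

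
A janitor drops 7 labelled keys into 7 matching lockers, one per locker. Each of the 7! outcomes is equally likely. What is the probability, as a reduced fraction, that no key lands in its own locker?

103/280

Favorable outcomes: !7 = 1854.
Total outcomes: 7! = 5040.
Probability = 1854/5040 = 103/280.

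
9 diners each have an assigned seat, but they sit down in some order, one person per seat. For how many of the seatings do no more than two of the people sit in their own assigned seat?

333737

# with exactly i fixed is C(9,i)·!(9-i); sum over i=0..2:
  i=0: C(9,0)·!9 = 1·133496 = 133496
  i=1: C(9,1)·!8 = 9·14833 = 133497
  i=2: C(9,2)·!7 = 36·1854 = 66744
Total = 333737.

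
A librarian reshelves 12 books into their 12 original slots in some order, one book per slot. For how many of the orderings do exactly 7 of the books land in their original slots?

Choose which 7 of the 12 are fixed: C(12,7) = 792.
The other 5 form a derangement: !5 = 44.
Total: 792 × 44 = 34848.

34848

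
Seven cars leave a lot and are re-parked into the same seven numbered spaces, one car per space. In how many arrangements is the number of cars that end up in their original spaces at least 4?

Sum C(7,i)·!(7-i) for i = 4..7:
  i=4: C(7,4)·!3 = 35·2 = 70
  i=5: C(7,5)·!2 = 21·1 = 21
  i=6: C(7,6)·!1 = 7·0 = 0
  i=7: C(7,7)·!0 = 1·1 = 1
Total = 92.

92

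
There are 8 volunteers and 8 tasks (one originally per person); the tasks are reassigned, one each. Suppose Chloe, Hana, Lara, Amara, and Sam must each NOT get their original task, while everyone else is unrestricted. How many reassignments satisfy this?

Let A_j be the event that the j-th constrained one is fixed. By inclusion-exclusion over the 5 events:
Σ_{j=0}^{5} (-1)^j C(5,j)(8-j)!
= C(5,0)·8! - C(5,1)·7! + C(5,2)·6! - C(5,3)·5! + C(5,4)·4! - C(5,5)·3!
= 40320 - 25200 + 7200 - 1200 + 120 - 6
= 21234

21234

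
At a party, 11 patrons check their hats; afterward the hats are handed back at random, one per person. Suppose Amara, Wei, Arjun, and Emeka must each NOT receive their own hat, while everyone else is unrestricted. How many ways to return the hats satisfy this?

27422640

Inclusion-exclusion on the 4 forbidden self-matches:
Σ_{j=0}^{4} (-1)^j C(4,j)(11-j)!
= C(4,0)·11! - C(4,1)·10! + C(4,2)·9! - C(4,3)·8! + C(4,4)·7!
= 39916800 - 14515200 + 2177280 - 161280 + 5040
= 27422640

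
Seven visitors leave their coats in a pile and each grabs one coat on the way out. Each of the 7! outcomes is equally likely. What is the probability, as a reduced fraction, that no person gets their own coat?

103/280

Favorable outcomes: !7 = 1854.
Total outcomes: 7! = 5040.
Probability = 1854/5040 = 103/280.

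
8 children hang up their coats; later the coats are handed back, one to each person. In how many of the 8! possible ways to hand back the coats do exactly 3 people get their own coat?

2464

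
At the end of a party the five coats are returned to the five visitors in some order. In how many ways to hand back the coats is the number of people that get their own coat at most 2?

Sum C(5,i)·!(5-i) for i = 0..2:
  i=0: C(5,0)·!5 = 1·44 = 44
  i=1: C(5,1)·!4 = 5·9 = 45
  i=2: C(5,2)·!3 = 10·2 = 20
Total = 109.

109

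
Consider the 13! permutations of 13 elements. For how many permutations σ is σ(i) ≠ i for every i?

!13 = 13! · Σ_{k=0}^{13} (-1)^k/k!
= 13! - 13!/1! + 13!/2! - 13!/3! + 13!/4! - 13!/5! + 13!/6! - 13!/7! + 13!/8! - 13!/9! + 13!/10! - 13!/11! + 13!/12! - 13!/13!
= 6227020800 - 6227020800 + 3113510400 - 1037836800 + 259459200 - 51891840 + 8648640 - 1235520 + 154440 - 17160 + 1716 - 156 + 13 - 1
= 2290792932

2290792932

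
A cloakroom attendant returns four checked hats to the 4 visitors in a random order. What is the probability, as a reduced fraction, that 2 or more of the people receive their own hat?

Favorable outcomes: Σ_{i≥2} C(4,i)·!(4-i) = 6·1 + 4·0 + 1·1 = 7.
Total outcomes: 4! = 24.
Probability = 7/24 = 7/24.

7/24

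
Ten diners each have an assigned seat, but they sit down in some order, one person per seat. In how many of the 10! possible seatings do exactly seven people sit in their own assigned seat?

240

Choose which 7 of the 10 are fixed: C(10,7) = 120.
The remaining 3 must be deranged: !3 = 2.
Total: 120 × 2 = 240.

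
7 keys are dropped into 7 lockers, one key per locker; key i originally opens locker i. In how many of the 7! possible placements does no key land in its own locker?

1854

By inclusion-exclusion, !7 = Σ (-1)^k · 7!/k! for k=0..7
= 7! - 7!/1! + 7!/2! - 7!/3! + 7!/4! - 7!/5! + 7!/6! - 7!/7!
= 5040 - 5040 + 2520 - 840 + 210 - 42 + 7 - 1
= 1854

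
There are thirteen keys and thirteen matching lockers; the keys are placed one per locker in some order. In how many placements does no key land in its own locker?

Use !n = n·!(n-1) + (-1)^n.
!13 = 13·176214841 - 1 = 2290792932

2290792932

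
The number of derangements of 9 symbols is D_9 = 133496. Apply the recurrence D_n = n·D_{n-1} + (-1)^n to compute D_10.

1334961

D_10 = 10·133496 + 1 = 1334961.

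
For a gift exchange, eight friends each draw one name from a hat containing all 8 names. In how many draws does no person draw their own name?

14833

!8 = 8! · Σ_{k=0}^{8} (-1)^k/k!
= 8! - 8!/1! + 8!/2! - 8!/3! + 8!/4! - 8!/5! + 8!/6! - 8!/7! + 8!/8!
= 40320 - 40320 + 20160 - 6720 + 1680 - 336 + 56 - 8 + 1
= 14833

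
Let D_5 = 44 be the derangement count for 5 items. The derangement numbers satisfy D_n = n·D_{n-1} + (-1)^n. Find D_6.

265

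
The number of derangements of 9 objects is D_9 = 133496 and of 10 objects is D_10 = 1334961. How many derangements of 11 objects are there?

D_11 = (11-1)·(D_10 + D_9) = 10·(1334961 + 133496) = 10·1468457 = 14684570.

14684570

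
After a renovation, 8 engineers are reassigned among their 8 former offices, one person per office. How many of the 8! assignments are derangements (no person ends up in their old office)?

By inclusion-exclusion, !8 = Σ (-1)^k · 8!/k! for k=0..8
= 8! - 8!/1! + 8!/2! - 8!/3! + 8!/4! - 8!/5! + 8!/6! - 8!/7! + 8!/8!
= 40320 - 40320 + 20160 - 6720 + 1680 - 336 + 56 - 8 + 1
= 14833

14833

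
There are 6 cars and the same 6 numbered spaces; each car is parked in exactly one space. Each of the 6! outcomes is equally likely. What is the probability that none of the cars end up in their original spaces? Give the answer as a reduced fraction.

53/144

Favorable outcomes: !6 = 265.
Total outcomes: 6! = 720.
Probability = 265/720 = 53/144.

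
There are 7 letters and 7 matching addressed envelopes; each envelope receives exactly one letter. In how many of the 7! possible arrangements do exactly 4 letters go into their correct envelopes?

Choose which 4 of the 7 are fixed: C(7,4) = 35.
The remaining 3 must be deranged: !3 = 2.
Total: 35 × 2 = 70.

70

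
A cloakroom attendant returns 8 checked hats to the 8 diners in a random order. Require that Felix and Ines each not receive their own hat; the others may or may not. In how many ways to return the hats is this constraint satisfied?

30960

Inclusion-exclusion on the 2 forbidden self-matches:
Σ_{j=0}^{2} (-1)^j C(2,j)(8-j)!
= C(2,0)·8! - C(2,1)·7! + C(2,2)·6!
= 40320 - 10080 + 720
= 30960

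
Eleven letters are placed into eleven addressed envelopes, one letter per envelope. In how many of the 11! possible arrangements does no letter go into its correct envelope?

!11 is the nearest integer to 11!/e.
11! = 39916800, and 39916800/e ≈ 14684570.08, so !11 = 14684570.

14684570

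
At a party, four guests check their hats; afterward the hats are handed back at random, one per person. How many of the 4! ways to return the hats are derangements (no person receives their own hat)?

9

!4 is the nearest integer to 4!/e.
4! = 24, and 24/e ≈ 8.83, so !4 = 9.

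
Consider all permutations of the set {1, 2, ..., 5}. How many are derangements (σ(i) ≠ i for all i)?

44

!5 = 5! · Σ_{k=0}^{5} (-1)^k/k!
= 5! - 5!/1! + 5!/2! - 5!/3! + 5!/4! - 5!/5!
= 120 - 120 + 60 - 20 + 5 - 1
= 44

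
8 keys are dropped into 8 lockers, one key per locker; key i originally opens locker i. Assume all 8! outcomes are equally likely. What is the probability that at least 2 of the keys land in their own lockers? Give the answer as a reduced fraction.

Favorable outcomes: Σ_{i≥2} C(8,i)·!(8-i) = 28·265 + 56·44 + 70·9 + 56·2 + 28·1 + 8·0 + 1·1 = 10655.
Total outcomes: 8! = 40320.
Probability = 10655/40320 = 2131/8064.

2131/8064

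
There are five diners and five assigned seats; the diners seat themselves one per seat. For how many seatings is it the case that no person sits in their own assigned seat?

44

By inclusion-exclusion, !5 = Σ (-1)^k · 5!/k! for k=0..5
= 5! - 5!/1! + 5!/2! - 5!/3! + 5!/4! - 5!/5!
= 120 - 120 + 60 - 20 + 5 - 1
= 44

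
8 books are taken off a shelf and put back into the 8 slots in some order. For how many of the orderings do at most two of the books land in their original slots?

37085

Sum C(8,i)·!(8-i) for i = 0..2:
  i=0: C(8,0)·!8 = 1·14833 = 14833
  i=1: C(8,1)·!7 = 8·1854 = 14832
  i=2: C(8,2)·!6 = 28·265 = 7420
Total = 37085.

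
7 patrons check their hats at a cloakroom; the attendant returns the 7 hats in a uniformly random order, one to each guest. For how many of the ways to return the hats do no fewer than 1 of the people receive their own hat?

3186

# with exactly i fixed is C(7,i)·!(7-i); sum over i=1..7:
  i=1: C(7,1)·!6 = 7·265 = 1855
  i=2: C(7,2)·!5 = 21·44 = 924
  i=3: C(7,3)·!4 = 35·9 = 315
  i=4: C(7,4)·!3 = 35·2 = 70
  i=5: C(7,5)·!2 = 21·1 = 21
  i=6: C(7,6)·!1 = 7·0 = 0
  i=7: C(7,7)·!0 = 1·1 = 1
Total = 3186.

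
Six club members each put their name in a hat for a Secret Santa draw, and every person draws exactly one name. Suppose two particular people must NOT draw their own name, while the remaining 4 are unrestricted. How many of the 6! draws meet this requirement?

504

Inclusion-exclusion on the 2 forbidden self-matches:
Σ_{j=0}^{2} (-1)^j C(2,j)(6-j)!
= C(2,0)·6! - C(2,1)·5! + C(2,2)·4!
= 720 - 240 + 24
= 504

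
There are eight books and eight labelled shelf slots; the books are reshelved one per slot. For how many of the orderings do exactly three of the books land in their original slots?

Pick the 3 fixed positions: C(8,3) = 56 ways.
The other 5 form a derangement: !5 = 44.
Total: 56 × 44 = 2464.

2464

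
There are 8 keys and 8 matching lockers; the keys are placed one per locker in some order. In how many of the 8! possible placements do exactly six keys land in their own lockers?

Choose which 6 of the 8 are fixed: C(8,6) = 28.
The remaining 2 must be deranged: !2 = 1.
Total: 28 × 1 = 28.

28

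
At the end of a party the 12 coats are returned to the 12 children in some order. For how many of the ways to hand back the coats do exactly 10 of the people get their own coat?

66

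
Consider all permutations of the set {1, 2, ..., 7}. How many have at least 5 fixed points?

Sum C(7,i)·!(7-i) for i = 5..7:
  i=5: C(7,5)·!2 = 21·1 = 21
  i=6: C(7,6)·!1 = 7·0 = 0
  i=7: C(7,7)·!0 = 1·1 = 1
Total = 22.

22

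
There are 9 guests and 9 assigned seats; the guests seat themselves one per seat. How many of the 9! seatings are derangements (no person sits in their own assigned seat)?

The number of derangements of 9 is !9 = Σ_{k=0}^{9} (-1)^k·9!/k!
= 9! - 9!/1! + 9!/2! - 9!/3! + 9!/4! - 9!/5! + 9!/6! - 9!/7! + 9!/8! - 9!/9!
= 362880 - 362880 + 181440 - 60480 + 15120 - 3024 + 504 - 72 + 9 - 1
= 133496

133496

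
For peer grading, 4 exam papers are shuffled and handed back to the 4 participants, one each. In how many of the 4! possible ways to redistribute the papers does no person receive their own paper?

!4 = 4! · Σ_{k=0}^{4} (-1)^k/k!
= 4! - 4!/1! + 4!/2! - 4!/3! + 4!/4!
= 24 - 24 + 12 - 4 + 1
= 9

9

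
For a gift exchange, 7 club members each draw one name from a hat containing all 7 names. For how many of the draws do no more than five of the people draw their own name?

# with exactly i fixed is C(7,i)·!(7-i); sum over i=0..5:
  i=0: C(7,0)·!7 = 1·1854 = 1854
  i=1: C(7,1)·!6 = 7·265 = 1855
  i=2: C(7,2)·!5 = 21·44 = 924
  i=3: C(7,3)·!4 = 35·9 = 315
  i=4: C(7,4)·!3 = 35·2 = 70
  i=5: C(7,5)·!2 = 21·1 = 21
Total = 5039.

5039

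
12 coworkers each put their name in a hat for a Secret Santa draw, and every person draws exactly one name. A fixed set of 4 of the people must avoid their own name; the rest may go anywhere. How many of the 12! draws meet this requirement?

Inclusion-exclusion on the 4 forbidden self-matches:
Σ_{j=0}^{4} (-1)^j C(4,j)(12-j)!
= C(4,0)·12! - C(4,1)·11! + C(4,2)·10! - C(4,3)·9! + C(4,4)·8!
= 479001600 - 159667200 + 21772800 - 1451520 + 40320
= 339696000

339696000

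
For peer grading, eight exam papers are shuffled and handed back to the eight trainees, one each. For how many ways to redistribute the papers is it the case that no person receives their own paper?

14833

Use !n = n·!(n-1) + (-1)^n.
!8 = 8·1854 + 1 = 14833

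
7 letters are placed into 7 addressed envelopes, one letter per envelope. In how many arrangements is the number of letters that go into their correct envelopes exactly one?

1855

Pick the single fixed position: C(7,1) = 7 ways.
The other 6 form a derangement: !6 = 265.
Total: 7 × 265 = 1855.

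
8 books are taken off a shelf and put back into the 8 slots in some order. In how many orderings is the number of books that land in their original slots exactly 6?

Pick the 6 fixed positions: C(8,6) = 28 ways.
The other 2 form a derangement: !2 = 1.
Total: 28 × 1 = 28.

28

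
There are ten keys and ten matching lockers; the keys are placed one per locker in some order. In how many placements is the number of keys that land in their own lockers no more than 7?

3628754

Sum C(10,i)·!(10-i) for i = 0..7:
  i=0: C(10,0)·!10 = 1·1334961 = 1334961
  i=1: C(10,1)·!9 = 10·133496 = 1334960
  i=2: C(10,2)·!8 = 45·14833 = 667485
  i=3: C(10,3)·!7 = 120·1854 = 222480
  i=4: C(10,4)·!6 = 210·265 = 55650
  i=5: C(10,5)·!5 = 252·44 = 11088
  i=6: C(10,6)·!4 = 210·9 = 1890
  i=7: C(10,7)·!3 = 120·2 = 240
Total = 3628754.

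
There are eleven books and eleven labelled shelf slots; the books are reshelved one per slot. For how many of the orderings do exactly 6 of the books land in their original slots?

Pick the 6 fixed positions: C(11,6) = 462 ways.
The remaining 5 must be deranged: !5 = 44.
Total: 462 × 44 = 20328.

20328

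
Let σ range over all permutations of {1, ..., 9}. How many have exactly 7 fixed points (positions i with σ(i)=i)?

36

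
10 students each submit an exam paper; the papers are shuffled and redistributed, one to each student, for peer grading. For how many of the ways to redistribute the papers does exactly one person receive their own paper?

Choose which one of the 10 is fixed: C(10,1) = 10.
The remaining 9 must be deranged: !9 = 133496.
Total: 10 × 133496 = 1334960.

1334960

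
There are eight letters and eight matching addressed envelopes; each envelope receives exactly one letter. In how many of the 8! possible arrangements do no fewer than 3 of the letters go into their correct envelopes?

3235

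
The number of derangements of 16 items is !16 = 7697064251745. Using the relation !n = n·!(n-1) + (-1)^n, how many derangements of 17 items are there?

130850092279664

!17 = 17·7697064251745 - 1 = 130850092279664.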